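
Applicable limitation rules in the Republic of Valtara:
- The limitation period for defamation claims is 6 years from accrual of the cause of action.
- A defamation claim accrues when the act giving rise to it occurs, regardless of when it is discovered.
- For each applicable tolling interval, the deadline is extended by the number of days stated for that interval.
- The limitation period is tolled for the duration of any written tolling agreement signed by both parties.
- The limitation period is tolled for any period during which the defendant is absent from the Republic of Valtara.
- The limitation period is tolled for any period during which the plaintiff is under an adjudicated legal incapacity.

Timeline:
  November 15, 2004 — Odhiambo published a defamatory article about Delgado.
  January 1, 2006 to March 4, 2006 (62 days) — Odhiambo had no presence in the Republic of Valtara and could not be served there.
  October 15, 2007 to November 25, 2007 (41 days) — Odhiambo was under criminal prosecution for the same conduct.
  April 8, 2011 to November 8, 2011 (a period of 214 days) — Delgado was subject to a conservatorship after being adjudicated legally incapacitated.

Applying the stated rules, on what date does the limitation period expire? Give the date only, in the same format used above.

January 16, 2011

The cause of action accrued on November 15, 2004, the date of the act.
Adding the 6 years base period to November 15, 2004 gives a deadline of November 15, 2010, before any tolling.
The period was tolled for 62 days by the defendant's absence from the jurisdiction (January 1, 2006 to March 4, 2006), pushing the deadline to January 16, 2011.
The plaintiff's legal incapacity from April 8, 2011 to November 8, 2011 began after the period had already run on January 16, 2011, so it has no tolling effect.
Although a criminal prosecution ran from October 15, 2007 to November 25, 2007, the stated rules do not make that a tolling event, so it is disregarded.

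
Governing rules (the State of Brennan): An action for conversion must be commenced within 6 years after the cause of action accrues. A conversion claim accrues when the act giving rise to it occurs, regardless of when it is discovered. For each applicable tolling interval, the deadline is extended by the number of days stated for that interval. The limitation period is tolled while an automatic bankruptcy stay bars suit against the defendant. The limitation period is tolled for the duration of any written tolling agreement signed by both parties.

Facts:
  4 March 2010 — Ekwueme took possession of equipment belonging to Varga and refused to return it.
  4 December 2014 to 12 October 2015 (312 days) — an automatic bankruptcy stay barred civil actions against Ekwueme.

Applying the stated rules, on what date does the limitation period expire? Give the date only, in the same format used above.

The cause of action accrued on 4 March 2010, the date of the act.
The untolled deadline — 6 years after 4 March 2010 — is 4 March 2016.
The period was tolled for 312 days by the automatic bankruptcy stay (4 December 2014 to 12 October 2015), pushing the deadline to 10 January 2017.

10 January 2017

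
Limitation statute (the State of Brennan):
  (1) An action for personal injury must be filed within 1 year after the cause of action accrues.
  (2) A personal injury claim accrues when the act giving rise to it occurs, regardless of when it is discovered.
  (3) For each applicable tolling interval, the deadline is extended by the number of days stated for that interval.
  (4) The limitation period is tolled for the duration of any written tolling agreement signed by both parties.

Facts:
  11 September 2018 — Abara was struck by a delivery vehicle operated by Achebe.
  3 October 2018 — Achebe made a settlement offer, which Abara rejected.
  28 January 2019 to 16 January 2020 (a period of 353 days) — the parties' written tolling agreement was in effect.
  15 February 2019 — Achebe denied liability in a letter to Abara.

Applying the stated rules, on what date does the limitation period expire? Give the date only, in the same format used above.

The claim accrued on 11 September 2018, when the wrongful act occurred.
The untolled deadline — 1 year after 11 September 2018 — is 11 September 2019.
The period was tolled for 353 days by the written tolling agreement (28 January 2019 to 16 January 2020), pushing the deadline to 29 August 2020.
Nothing else in the chronology tolls or restarts the period.

29 August 2020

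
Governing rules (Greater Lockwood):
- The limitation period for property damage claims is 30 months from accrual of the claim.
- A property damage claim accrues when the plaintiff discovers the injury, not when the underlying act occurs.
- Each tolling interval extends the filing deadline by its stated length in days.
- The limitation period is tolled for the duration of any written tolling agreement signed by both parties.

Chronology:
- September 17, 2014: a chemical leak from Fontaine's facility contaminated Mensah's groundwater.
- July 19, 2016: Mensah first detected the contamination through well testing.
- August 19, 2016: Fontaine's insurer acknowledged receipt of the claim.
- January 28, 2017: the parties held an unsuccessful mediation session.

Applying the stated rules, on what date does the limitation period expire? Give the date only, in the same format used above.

Accrual is tied to discovery, so the period began on July 19, 2016 rather than on September 17, 2014 when the act occurred.
30 months from July 19, 2016 is January 19, 2019.
Nothing else in the chronology tolls or restarts the period.

January 19, 2019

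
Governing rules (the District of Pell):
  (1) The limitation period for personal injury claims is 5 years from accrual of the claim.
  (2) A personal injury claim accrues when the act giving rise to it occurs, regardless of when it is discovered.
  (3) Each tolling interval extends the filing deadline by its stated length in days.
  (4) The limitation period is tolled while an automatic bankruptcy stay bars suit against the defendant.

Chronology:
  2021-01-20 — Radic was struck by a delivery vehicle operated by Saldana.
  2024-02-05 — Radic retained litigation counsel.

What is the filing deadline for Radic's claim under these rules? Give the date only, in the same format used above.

The claim accrued on 2021-01-20, when the wrongful act occurred.
5 years from 2021-01-20 is 2026-01-20.
The other events in the timeline have no effect on the limitation period under the stated rules.

2026-01-20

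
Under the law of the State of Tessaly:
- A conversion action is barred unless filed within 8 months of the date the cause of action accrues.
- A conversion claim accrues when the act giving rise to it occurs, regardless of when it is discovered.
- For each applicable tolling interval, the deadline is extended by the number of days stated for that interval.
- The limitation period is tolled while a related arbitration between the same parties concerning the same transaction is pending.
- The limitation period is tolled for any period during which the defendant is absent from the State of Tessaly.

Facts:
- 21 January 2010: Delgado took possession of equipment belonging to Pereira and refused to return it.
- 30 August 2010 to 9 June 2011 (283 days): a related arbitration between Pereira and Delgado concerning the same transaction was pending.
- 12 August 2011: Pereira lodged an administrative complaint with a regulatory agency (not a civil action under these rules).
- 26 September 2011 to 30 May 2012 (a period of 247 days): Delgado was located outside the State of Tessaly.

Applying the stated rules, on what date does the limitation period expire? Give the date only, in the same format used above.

1 July 2011

The limitation period began to run on 21 January 2010.
8 months from 21 January 2010 is 21 September 2010.
Because the pending related arbitration ran from 30 August 2010 to 9 June 2011, the deadline is extended by 283 days to 1 July 2011.
By the time the defendant's absence from the jurisdiction began on 26 September 2011, the limitation period had already expired on 1 July 2011; that interval cannot revive it.
The other events in the timeline have no effect on the limitation period under the stated rules.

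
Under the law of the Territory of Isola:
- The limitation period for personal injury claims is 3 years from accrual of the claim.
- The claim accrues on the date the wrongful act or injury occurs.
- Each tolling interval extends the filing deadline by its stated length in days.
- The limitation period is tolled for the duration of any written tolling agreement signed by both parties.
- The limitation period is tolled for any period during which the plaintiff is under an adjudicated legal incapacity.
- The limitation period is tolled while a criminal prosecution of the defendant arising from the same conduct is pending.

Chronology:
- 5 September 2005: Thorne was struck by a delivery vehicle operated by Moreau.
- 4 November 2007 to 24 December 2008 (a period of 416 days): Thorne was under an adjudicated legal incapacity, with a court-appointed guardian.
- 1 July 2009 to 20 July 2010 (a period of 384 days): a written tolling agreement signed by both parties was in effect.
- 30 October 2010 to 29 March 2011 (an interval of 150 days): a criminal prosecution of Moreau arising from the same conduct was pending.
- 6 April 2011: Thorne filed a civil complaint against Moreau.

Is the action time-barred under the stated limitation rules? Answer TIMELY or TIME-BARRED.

TIMELY

The limitation period began to run on 5 September 2005.
Adding the 3 years base period to 5 September 2005 gives a deadline of 5 September 2008, before any tolling.
The period was tolled for 416 days by the plaintiff's legal incapacity (4 November 2007 to 24 December 2008), pushing the deadline to 26 October 2009.
Because the written tolling agreement ran from 1 July 2009 to 20 July 2010, the deadline is extended by 384 days to 14 November 2010.
Because the pending criminal prosecution ran from 30 October 2010 to 29 March 2011, the deadline is extended by 150 days to 13 April 2011.
Thorne filed on 6 April 2011, before the 13 April 2011 deadline, so the action is timely.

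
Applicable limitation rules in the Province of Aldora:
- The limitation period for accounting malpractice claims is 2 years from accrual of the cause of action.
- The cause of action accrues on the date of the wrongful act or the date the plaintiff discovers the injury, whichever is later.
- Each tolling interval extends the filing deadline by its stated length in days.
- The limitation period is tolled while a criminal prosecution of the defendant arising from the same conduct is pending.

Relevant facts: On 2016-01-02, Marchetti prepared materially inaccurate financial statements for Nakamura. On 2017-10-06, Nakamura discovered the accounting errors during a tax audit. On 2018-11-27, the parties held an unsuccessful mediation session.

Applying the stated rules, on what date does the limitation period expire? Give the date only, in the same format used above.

The claim accrued on 2017-10-06 — the later of the 2016-01-02 act and the 2017-10-06 discovery.
2 years from 2017-10-06 is 2019-10-06.
None of the other events listed affects the running of the period under the stated rules.

2019-10-06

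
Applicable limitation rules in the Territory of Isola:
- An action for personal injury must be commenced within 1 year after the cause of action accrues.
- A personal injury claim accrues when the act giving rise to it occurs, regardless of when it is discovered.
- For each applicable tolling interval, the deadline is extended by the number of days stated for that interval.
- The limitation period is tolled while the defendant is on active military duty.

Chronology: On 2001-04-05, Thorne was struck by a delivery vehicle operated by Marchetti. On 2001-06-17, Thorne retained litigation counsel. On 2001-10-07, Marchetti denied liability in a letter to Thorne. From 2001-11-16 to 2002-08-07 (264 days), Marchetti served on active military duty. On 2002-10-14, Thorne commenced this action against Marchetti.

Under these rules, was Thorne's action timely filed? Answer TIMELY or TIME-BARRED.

The claim accrued on 2001-04-05, when the wrongful act occurred.
1 year from 2001-04-05 is 2002-04-05.
Because the defendant's active military service ran from 2001-11-16 to 2002-08-07, the deadline is extended by 264 days to 2002-12-25.
Nothing else in the chronology tolls or restarts the period.
Filing on 2002-10-14 beat the 2002-12-25 deadline — the action is timely.

TIMELY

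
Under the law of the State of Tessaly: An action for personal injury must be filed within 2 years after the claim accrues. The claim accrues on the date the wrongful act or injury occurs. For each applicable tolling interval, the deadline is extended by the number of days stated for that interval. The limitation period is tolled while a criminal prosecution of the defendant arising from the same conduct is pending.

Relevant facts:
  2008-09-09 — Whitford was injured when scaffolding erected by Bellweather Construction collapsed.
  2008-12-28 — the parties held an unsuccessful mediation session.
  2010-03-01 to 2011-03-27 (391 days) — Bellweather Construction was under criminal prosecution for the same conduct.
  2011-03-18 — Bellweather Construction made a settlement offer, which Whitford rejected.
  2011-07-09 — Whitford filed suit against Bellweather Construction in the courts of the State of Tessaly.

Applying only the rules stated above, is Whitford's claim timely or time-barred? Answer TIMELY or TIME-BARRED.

The limitation period began to run on 2008-09-09.
2 years from 2008-09-09 is 2010-09-09.
Because the pending criminal prosecution ran from 2010-03-01 to 2011-03-27, the deadline is extended by 391 days to 2011-10-05.
None of the other events listed affects the running of the period under the stated rules.
Filing on 2011-07-09 beat the 2011-10-05 deadline — the action is timely.

TIMELY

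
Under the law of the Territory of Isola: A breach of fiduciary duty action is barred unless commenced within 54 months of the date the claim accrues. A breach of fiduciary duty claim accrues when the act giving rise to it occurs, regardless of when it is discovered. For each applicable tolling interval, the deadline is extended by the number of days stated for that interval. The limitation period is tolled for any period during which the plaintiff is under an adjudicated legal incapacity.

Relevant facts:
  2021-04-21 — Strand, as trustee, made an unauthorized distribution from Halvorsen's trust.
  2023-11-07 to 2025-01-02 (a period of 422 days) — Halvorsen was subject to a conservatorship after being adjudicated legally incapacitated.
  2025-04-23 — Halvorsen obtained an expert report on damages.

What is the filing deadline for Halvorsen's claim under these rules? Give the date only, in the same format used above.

The limitation period began to run on 2021-04-21.
Adding the 54 months base period to 2021-04-21 gives a deadline of 2025-10-21, before any tolling.
The period was tolled for 422 days by the plaintiff's legal incapacity (2023-11-07 to 2025-01-02), pushing the deadline to 2026-12-17.
None of the other events listed affects the running of the period under the stated rules.

2026-12-17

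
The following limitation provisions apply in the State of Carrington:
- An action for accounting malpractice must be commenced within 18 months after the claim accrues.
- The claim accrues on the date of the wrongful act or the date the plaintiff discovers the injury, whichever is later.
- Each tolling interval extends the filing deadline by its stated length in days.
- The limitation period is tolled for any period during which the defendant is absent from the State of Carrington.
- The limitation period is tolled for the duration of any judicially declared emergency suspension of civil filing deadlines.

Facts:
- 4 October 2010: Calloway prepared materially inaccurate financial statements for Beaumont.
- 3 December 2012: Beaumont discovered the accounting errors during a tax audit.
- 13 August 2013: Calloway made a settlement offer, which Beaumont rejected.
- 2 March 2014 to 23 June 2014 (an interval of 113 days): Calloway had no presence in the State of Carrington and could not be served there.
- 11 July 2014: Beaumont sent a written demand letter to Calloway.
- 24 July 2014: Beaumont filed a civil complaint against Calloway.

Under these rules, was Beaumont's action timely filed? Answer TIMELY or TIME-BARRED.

Because discovery on 3 December 2012 post-dates the 4 October 2010 act, accrual under the later-of rule falls on 3 December 2012.
The untolled deadline — 18 months after 3 December 2012 — is 3 June 2014.
The period was tolled for 113 days by the defendant's absence from the jurisdiction (2 March 2014 to 23 June 2014), pushing the deadline to 24 September 2014.
The other events in the timeline have no effect on the limitation period under the stated rules.
Beaumont filed on 24 July 2014, before the 24 September 2014 deadline, so the action is timely.

TIMELY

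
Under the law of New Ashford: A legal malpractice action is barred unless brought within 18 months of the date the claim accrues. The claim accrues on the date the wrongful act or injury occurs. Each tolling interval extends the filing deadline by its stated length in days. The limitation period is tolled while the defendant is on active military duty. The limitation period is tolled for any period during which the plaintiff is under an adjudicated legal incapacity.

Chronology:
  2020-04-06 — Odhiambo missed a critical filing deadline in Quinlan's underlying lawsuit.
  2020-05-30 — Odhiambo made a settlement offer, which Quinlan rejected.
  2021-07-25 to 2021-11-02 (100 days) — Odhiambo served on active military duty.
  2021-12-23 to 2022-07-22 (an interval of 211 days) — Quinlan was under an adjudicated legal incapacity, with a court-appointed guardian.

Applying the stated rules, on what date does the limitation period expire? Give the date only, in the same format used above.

The limitation period began to run on 2020-04-06.
The untolled deadline — 18 months after 2020-04-06 — is 2021-10-06.
The defendant's active military service from 2021-07-25 to 2021-11-02 tolled the period for 100 days, extending the deadline to 2022-01-14.
The plaintiff's legal incapacity from 2021-12-23 to 2022-07-22 tolled the period for 211 days, extending the deadline to 2022-08-13.
None of the other events listed affects the running of the period under the stated rules.

2022-08-13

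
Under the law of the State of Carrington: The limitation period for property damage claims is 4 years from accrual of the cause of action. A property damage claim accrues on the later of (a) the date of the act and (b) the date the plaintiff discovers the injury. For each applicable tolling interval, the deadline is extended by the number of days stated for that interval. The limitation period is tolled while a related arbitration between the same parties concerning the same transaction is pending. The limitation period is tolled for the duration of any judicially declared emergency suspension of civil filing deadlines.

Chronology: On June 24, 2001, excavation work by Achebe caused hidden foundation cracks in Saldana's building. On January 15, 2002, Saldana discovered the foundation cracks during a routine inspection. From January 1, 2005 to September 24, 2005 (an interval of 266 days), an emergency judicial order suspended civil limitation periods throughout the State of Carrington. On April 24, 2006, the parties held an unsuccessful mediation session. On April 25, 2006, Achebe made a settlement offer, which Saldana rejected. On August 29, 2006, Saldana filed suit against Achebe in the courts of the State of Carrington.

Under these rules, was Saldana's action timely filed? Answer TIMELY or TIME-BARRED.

TIMELY

The claim accrued on January 15, 2002 — the later of the June 24, 2001 act and the January 15, 2002 discovery.
4 years from January 15, 2002 is January 15, 2006.
The period was tolled for 266 days by the emergency suspension of filing deadlines (January 1, 2005 to September 24, 2005), pushing the deadline to October 8, 2006.
None of the other events listed affects the running of the period under the stated rules.
Filing on August 29, 2006 beat the October 8, 2006 deadline — the action is timely.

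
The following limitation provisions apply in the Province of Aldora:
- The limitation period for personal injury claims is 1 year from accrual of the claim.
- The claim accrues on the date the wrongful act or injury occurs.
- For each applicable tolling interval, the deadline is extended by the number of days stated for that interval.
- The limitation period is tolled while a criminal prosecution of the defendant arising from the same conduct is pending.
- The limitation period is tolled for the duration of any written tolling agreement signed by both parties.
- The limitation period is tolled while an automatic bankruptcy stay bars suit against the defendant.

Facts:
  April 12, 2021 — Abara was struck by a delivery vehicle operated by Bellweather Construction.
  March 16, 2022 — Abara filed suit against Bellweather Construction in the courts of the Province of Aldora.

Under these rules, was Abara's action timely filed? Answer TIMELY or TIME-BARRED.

TIMELY

The limitation period began to run on April 12, 2021.
1 year from April 12, 2021 is April 12, 2022.
The March 16, 2022 filing precedes the April 12, 2022 deadline; the claim is timely.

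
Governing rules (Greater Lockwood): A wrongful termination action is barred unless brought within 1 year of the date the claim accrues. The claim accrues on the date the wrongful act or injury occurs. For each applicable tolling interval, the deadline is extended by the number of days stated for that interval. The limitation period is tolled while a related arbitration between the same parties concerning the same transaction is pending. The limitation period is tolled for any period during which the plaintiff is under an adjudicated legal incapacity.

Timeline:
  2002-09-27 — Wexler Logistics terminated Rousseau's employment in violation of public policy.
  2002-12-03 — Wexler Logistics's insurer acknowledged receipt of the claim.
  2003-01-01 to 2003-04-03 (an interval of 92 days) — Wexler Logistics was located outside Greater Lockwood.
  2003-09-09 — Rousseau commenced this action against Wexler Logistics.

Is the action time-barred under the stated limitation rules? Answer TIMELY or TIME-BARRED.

TIMELY

The claim accrued on 2002-09-27, when the wrongful act occurred.
1 year from 2002-09-27 is 2003-09-27.
No stated provision tolls the period for the defendant's absence, so the interval from 2003-01-01 to 2003-04-03 has no effect on the deadline.
The other events in the timeline have no effect on the limitation period under the stated rules.
Filing on 2003-09-09 beat the 2003-09-27 deadline — the action is timely.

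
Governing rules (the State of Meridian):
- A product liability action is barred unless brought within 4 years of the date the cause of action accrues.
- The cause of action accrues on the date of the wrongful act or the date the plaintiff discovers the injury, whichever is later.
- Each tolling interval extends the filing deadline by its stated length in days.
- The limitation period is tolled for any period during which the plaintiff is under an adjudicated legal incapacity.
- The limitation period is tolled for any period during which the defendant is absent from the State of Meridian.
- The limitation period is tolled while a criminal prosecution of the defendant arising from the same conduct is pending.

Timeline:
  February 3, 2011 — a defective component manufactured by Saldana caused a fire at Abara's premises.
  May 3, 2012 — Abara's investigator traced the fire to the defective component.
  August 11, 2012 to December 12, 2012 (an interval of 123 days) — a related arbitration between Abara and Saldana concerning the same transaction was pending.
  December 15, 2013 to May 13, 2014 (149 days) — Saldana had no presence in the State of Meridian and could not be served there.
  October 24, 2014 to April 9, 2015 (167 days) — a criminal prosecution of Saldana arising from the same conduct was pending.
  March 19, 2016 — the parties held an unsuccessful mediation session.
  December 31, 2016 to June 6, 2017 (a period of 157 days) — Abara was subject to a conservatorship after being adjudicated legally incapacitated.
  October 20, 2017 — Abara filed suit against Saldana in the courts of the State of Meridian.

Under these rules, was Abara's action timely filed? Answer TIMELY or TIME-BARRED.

TIME-BARRED

Because discovery on May 3, 2012 post-dates the February 3, 2011 act, accrual under the later-of rule falls on May 3, 2012.
The untolled deadline — 4 years after May 3, 2012 — is May 3, 2016.
Because the defendant's absence from the jurisdiction ran from December 15, 2013 to May 13, 2014, the deadline is extended by 149 days to September 29, 2016.
Because the pending criminal prosecution ran from October 24, 2014 to April 9, 2015, the deadline is extended by 167 days to March 15, 2017.
The plaintiff's legal incapacity from December 31, 2016 to June 6, 2017 tolled the period for 157 days, extending the deadline to August 19, 2017.
No stated provision tolls the period for a pending arbitration, so the interval from August 11, 2012 to December 12, 2012 has no effect on the deadline.
Nothing else in the chronology tolls or restarts the period.
The October 20, 2017 filing falls after the August 19, 2017 deadline; the claim is time-barred.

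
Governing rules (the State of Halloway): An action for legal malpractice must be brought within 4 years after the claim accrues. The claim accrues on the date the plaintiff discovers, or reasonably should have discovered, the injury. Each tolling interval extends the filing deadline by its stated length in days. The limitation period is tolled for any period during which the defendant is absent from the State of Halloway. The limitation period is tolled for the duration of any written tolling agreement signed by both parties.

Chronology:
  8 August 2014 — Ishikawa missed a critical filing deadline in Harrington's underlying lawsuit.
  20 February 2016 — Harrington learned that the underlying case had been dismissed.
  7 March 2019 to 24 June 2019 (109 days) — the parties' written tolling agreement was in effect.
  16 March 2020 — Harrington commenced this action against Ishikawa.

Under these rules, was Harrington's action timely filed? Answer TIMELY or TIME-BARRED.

TIMELY

Under the discovery rule, the claim accrued on 20 February 2016, when Harrington discovered the injury — not on the 8 August 2014 date of the underlying act.
4 years from 20 February 2016 is 20 February 2020.
The period was tolled for 109 days by the written tolling agreement (7 March 2019 to 24 June 2019), pushing the deadline to 8 June 2020.
The 16 March 2020 filing precedes the 8 June 2020 deadline; the claim is timely.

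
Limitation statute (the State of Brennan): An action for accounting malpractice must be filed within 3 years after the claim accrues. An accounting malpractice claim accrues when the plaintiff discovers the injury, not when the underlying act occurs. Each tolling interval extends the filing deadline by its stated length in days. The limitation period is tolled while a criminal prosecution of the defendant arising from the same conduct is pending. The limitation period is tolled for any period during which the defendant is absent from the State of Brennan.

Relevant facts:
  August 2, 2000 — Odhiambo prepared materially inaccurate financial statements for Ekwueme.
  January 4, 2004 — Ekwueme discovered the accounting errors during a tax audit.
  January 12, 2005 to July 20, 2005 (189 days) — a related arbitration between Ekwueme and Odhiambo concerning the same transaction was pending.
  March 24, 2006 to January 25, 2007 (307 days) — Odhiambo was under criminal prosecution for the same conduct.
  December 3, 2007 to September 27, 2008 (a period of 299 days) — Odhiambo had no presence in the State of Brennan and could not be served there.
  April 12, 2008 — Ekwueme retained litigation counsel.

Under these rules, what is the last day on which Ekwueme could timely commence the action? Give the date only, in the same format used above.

November 7, 2007

The claim did not accrue until Ekwueme discovered the injury on January 4, 2004; the August 2, 2000 act date does not start the clock under the stated rule.
3 years from January 4, 2004 is January 4, 2007.
The pending criminal prosecution from March 24, 2006 to January 25, 2007 tolled the period for 307 days, extending the deadline to November 7, 2007.
By the time the defendant's absence from the jurisdiction began on December 3, 2007, the limitation period had already expired on November 7, 2007; that interval cannot revive it.
The pending related arbitration from January 12, 2005 to July 20, 2005 does not toll the period, because no stated rule makes a pending arbitration a tolling event.
None of the other events listed affects the running of the period under the stated rules.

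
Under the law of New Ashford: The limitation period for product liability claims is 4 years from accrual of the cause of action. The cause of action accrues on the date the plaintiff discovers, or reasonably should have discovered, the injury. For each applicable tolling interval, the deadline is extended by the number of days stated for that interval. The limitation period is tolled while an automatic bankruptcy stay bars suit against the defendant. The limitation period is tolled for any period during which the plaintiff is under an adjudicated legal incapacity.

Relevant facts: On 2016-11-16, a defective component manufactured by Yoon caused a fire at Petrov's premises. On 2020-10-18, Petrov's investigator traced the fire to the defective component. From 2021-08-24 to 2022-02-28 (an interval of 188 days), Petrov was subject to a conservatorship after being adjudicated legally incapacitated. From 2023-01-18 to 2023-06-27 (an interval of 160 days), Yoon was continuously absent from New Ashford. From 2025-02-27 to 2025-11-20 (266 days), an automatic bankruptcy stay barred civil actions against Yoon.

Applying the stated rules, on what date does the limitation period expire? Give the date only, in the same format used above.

Under the discovery rule, the claim accrued on 2020-10-18, when Petrov discovered the injury — not on the 2016-11-16 date of the underlying act.
4 years from 2020-10-18 is 2024-10-18.
Because the plaintiff's legal incapacity ran from 2021-08-24 to 2022-02-28, the deadline is extended by 188 days to 2025-04-24.
The automatic bankruptcy stay from 2025-02-27 to 2025-11-20 tolled the period for 266 days, extending the deadline to 2026-01-15.
No stated provision tolls the period for the defendant's absence, so the interval from 2023-01-18 to 2023-06-27 has no effect on the deadline.

2026-01-15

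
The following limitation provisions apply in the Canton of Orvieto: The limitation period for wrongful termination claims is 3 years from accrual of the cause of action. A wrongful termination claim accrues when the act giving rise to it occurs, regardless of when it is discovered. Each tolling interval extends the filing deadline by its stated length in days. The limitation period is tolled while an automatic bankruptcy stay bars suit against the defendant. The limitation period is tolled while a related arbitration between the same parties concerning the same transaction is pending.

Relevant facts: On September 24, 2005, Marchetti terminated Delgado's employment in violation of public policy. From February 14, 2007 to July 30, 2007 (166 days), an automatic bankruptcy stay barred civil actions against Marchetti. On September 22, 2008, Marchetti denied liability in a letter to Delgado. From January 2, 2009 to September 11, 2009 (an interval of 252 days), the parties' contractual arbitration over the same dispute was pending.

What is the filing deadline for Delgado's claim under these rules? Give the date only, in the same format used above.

November 16, 2009

The claim accrued on September 24, 2005, when the wrongful act occurred.
Adding the 3 years base period to September 24, 2005 gives a deadline of September 24, 2008, before any tolling.
The automatic bankruptcy stay from February 14, 2007 to July 30, 2007 tolled the period for 166 days, extending the deadline to March 9, 2009.
Because the pending related arbitration ran from January 2, 2009 to September 11, 2009, the deadline is extended by 252 days to November 16, 2009.
None of the other events listed affects the running of the period under the stated rules.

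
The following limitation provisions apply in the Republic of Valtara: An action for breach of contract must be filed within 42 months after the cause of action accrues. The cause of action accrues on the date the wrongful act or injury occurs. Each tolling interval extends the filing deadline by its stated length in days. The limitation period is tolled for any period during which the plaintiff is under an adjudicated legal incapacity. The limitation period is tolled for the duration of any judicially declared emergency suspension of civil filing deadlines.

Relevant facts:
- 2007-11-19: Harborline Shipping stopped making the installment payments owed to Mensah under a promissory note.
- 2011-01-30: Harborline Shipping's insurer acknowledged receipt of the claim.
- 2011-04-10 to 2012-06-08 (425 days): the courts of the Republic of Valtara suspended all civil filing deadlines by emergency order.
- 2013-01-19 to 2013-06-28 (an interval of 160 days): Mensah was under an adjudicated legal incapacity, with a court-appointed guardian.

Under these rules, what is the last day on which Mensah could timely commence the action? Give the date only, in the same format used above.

The limitation period began to run on 2007-11-19.
Adding the 42 months base period to 2007-11-19 gives a deadline of 2011-05-19, before any tolling.
Because the emergency suspension of filing deadlines ran from 2011-04-10 to 2012-06-08, the deadline is extended by 425 days to 2012-07-17.
By the time the plaintiff's legal incapacity began on 2013-01-19, the limitation period had already expired on 2012-07-17; that interval cannot revive it.
Nothing else in the chronology tolls or restarts the period.

2012-07-17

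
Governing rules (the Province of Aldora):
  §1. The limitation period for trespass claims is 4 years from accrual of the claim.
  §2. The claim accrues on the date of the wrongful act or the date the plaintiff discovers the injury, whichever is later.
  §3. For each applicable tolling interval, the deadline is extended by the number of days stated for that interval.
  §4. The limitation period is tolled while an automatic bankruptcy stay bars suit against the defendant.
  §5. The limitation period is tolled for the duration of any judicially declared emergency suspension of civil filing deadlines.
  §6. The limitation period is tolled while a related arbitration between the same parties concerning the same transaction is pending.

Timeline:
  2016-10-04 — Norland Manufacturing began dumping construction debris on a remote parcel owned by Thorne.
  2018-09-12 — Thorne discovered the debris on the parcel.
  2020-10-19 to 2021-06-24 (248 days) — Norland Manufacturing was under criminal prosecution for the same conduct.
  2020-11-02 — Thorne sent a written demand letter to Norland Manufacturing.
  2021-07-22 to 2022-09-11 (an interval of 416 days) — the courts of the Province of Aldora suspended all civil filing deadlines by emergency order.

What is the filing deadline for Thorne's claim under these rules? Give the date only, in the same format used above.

Because discovery on 2018-09-12 post-dates the 2016-10-04 act, accrual under the later-of rule falls on 2018-09-12.
4 years from 2018-09-12 is 2022-09-12.
The period was tolled for 416 days by the emergency suspension of filing deadlines (2021-07-22 to 2022-09-11), pushing the deadline to 2023-11-02.
No stated provision tolls the period for a criminal prosecution, so the interval from 2020-10-19 to 2021-06-24 has no effect on the deadline.
The other events in the timeline have no effect on the limitation period under the stated rules.

2023-11-02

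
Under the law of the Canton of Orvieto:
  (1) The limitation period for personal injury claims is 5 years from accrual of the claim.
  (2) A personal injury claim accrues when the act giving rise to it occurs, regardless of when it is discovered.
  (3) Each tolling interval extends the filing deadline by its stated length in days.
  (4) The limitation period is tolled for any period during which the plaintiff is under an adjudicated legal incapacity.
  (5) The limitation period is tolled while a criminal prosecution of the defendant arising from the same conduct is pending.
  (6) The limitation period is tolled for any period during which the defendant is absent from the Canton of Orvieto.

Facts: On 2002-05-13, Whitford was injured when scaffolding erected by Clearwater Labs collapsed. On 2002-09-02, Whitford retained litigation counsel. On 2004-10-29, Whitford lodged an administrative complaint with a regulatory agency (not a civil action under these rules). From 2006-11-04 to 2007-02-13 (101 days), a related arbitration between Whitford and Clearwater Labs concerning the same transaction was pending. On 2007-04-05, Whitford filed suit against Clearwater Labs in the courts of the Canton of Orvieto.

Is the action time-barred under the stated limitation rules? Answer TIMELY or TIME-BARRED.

TIMELY

The limitation period began to run on 2002-05-13.
The untolled deadline — 5 years after 2002-05-13 — is 2007-05-13.
No stated provision tolls the period for a pending arbitration, so the interval from 2006-11-04 to 2007-02-13 has no effect on the deadline.
The other events in the timeline have no effect on the limitation period under the stated rules.
The 2007-04-05 filing precedes the 2007-05-13 deadline; the claim is timely.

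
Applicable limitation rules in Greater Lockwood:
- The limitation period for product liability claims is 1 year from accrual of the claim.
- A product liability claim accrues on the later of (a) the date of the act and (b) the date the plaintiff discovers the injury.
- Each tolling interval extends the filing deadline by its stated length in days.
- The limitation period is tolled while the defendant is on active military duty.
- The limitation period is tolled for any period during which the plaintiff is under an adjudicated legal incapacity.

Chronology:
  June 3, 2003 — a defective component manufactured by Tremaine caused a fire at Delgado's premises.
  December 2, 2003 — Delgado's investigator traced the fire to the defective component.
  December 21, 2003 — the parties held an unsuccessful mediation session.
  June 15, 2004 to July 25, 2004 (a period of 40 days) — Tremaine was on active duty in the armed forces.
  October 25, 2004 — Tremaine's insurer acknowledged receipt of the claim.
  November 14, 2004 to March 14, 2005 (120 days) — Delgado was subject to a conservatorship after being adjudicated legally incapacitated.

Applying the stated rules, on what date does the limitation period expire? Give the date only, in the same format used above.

May 11, 2005

The claim accrued on December 2, 2003 — the later of the June 3, 2003 act and the December 2, 2003 discovery.
Adding the 1 year base period to December 2, 2003 gives a deadline of December 2, 2004, before any tolling.
The defendant's active military service from June 15, 2004 to July 25, 2004 tolled the period for 40 days, extending the deadline to January 11, 2005.
Because the plaintiff's legal incapacity ran from November 14, 2004 to March 14, 2005, the deadline is extended by 120 days to May 11, 2005.
None of the other events listed affects the running of the period under the stated rules.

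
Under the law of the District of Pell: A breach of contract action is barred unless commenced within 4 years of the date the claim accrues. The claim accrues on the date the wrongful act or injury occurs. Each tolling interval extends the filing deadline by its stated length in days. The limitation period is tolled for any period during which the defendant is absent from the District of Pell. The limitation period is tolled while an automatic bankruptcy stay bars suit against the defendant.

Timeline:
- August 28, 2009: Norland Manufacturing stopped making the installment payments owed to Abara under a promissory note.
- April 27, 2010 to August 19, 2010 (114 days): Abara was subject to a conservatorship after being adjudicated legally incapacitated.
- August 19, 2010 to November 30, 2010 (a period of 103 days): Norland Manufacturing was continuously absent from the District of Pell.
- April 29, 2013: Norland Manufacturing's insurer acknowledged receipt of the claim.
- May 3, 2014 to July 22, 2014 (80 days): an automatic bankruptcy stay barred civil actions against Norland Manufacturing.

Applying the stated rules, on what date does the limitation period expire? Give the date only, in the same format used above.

The limitation period began to run on August 28, 2009.
Adding the 4 years base period to August 28, 2009 gives a deadline of August 28, 2013, before any tolling.
The period was tolled for 103 days by the defendant's absence from the jurisdiction (August 19, 2010 to November 30, 2010), pushing the deadline to December 9, 2013.
The automatic bankruptcy stay starting May 3, 2014 came too late — the period had run on December 9, 2013 — and so does not extend the deadline.
Although the plaintiff's incapacity ran from April 27, 2010 to August 19, 2010, the stated rules do not make that a tolling event, so it is disregarded.
The other events in the timeline have no effect on the limitation period under the stated rules.

December 9, 2013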